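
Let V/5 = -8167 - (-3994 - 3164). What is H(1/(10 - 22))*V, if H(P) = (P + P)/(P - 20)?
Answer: -10090/241 ≈ -41.867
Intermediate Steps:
H(P) = 2*P/(-20 + P) (H(P) = (2*P)/(-20 + P) = 2*P/(-20 + P))
V = -5045 (V = 5*(-8167 - (-3994 - 3164)) = 5*(-8167 - 1*(-7158)) = 5*(-8167 + 7158) = 5*(-1009) = -5045)
H(1/(10 - 22))*V = (2/((10 - 22)*(-20 + 1/(10 - 22))))*(-5045) = (2/(-12*(-20 + 1/(-12))))*(-5045) = (2*(-1/12)/(-20 - 1/12))*(-5045) = (2*(-1/12)/(-241/12))*(-5045) = (2*(-1/12)*(-12/241))*(-5045) = (2/241)*(-5045) = -10090/241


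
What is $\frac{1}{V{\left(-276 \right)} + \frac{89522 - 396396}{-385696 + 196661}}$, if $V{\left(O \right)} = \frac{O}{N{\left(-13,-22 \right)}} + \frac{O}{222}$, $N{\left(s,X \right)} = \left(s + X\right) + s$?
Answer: $\frac{27977180}{171503697} \approx 0.16313$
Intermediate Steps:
$N{\left(s,X \right)} = X + 2 s$ ($N{\left(s,X \right)} = \left(X + s\right) + s = X + 2 s$)
$V{\left(O \right)} = - \frac{29 O}{1776}$ ($V{\left(O \right)} = \frac{O}{-22 + 2 \left(-13\right)} + \frac{O}{222} = \frac{O}{-22 - 26} + O \frac{1}{222} = \frac{O}{-48} + \frac{O}{222} = O \left(- \frac{1}{48}\right) + \frac{O}{222} = - \frac{O}{48} + \frac{O}{222} = - \frac{29 O}{1776}$)
$\frac{1}{V{\left(-276 \right)} + \frac{89522 - 396396}{-385696 + 196661}} = \frac{1}{\left(- \frac{29}{1776}\right) \left(-276\right) + \frac{89522 - 396396}{-385696 + 196661}} = \frac{1}{\frac{667}{148} - \frac{306874}{-189035}} = \frac{1}{\frac{667}{148} - - \frac{306874}{189035}} = \frac{1}{\frac{667}{148} + \frac{306874}{189035}} = \frac{1}{\frac{171503697}{27977180}} = \frac{27977180}{171503697}$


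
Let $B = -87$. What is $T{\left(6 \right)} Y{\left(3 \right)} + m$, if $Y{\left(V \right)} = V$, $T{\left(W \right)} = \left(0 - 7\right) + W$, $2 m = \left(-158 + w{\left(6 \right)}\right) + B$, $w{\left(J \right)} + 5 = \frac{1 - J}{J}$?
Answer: $- \frac{1541}{12} \approx -128.42$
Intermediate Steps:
$w{\left(J \right)} = -5 + \frac{1 - J}{J}$
$m = - \frac{1505}{12}$ ($m = \frac{\left(-158 - \left(6 - \frac{1}{6}\right)\right) - 87}{2} = \frac{\left(-158 + \left(-6 + \frac{1}{6}\right)\right) - 87}{2} = \frac{\left(-158 - \frac{35}{6}\right) - 87}{2} = \frac{- \frac{983}{6} - 87}{2} = \frac{1}{2} \left(- \frac{1505}{6}\right) = - \frac{1505}{12} \approx -125.42$)
$T{\left(W \right)} = -7 + W$
$T{\left(6 \right)} Y{\left(3 \right)} + m = \left(-7 + 6\right) 3 - \frac{1505}{12} = \left(-1\right) 3 - \frac{1505}{12} = -3 - \frac{1505}{12} = - \frac{1541}{12}$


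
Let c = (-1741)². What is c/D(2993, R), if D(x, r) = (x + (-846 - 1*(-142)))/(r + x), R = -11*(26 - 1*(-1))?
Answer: 8171794376/2289 ≈ 3.5700e+6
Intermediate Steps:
R = -297 (R = -11*(26 + 1) = -11*27 = -297)
c = 3031081
D(x, r) = (-704 + x)/(r + x) (D(x, r) = (x + (-846 + 142))/(r + x) = (x - 704)/(r + x) = (-704 + x)/(r + x))
c/D(2993, R) = 3031081/(((-704 + 2993)/(-297 + 2993))) = 3031081/((2289/2696)) = 3031081/(((1/2696)*2289)) = 3031081/(2289/2696) = 3031081*(2696/2289) = 8171794376/2289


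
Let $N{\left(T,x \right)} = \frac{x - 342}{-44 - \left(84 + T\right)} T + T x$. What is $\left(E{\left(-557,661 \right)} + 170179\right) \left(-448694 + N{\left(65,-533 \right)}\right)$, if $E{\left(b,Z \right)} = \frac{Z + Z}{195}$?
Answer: $- \frac{3093870703326304}{37635} \approx -8.2207 \cdot 10^{10}$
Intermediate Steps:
$E{\left(b,Z \right)} = \frac{2 Z}{195}$ ($E{\left(b,Z \right)} = 2 Z \frac{1}{195} = \frac{2 Z}{195}$)
$N{\left(T,x \right)} = T x + \frac{T \left(-342 + x\right)}{-128 - T}$ ($N{\left(T,x \right)} = \frac{-342 + x}{-128 - T} T + T x = \frac{T \left(-342 + x\right)}{-128 - T} + T x = T x + \frac{T \left(-342 + x\right)}{-128 - T}$)
$\left(E{\left(-557,661 \right)} + 170179\right) \left(-448694 + N{\left(65,-533 \right)}\right) = \left(\frac{2}{195} \cdot 661 + 170179\right) \left(-448694 + \frac{65 \left(342 + 127 \left(-533\right) + 65 \left(-533\right)\right)}{128 + 65}\right) = \left(\frac{1322}{195} + 170179\right) \left(-448694 + \frac{65 \left(342 - 67691 - 34645\right)}{193}\right) = \frac{33186227 \left(-448694 + 65 \cdot \frac{1}{193} \left(-101994\right)\right)}{195} = \frac{33186227 \left(-448694 - \frac{6629610}{193}\right)}{195} = \frac{33186227}{195} \left(- \frac{93227552}{193}\right) = - \frac{3093870703326304}{37635}$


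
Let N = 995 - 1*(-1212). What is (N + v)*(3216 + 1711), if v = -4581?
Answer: -11696698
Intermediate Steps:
N = 2207 (N = 995 + 1212 = 2207)
(N + v)*(3216 + 1711) = (2207 - 4581)*(3216 + 1711) = -2374*4927 = -11696698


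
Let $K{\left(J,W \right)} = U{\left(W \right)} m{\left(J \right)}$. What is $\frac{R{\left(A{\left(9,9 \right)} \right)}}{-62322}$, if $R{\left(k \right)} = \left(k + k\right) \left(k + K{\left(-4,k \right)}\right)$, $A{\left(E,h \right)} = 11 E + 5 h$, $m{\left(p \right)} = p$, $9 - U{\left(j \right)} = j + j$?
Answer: $- \frac{60480}{10387} \approx -5.8227$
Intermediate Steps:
$U{\left(j \right)} = 9 - 2 j$ ($U{\left(j \right)} = 9 - \left(j + j\right) = 9 - 2 j$)
$K{\left(J,W \right)} = J \left(9 - 2 W\right)$ ($K{\left(J,W \right)} = \left(9 - 2 W\right) J = J \left(9 - 2 W\right)$)
$A{\left(E,h \right)} = 5 h + 11 E$
$R{\left(k \right)} = 2 k \left(-36 + 9 k\right)$ ($R{\left(k \right)} = \left(k + k\right) \left(k - 4 \left(9 - 2 k\right)\right) = 2 k \left(k + \left(-36 + 8 k\right)\right) = 2 k \left(-36 + 9 k\right)$)
$\frac{R{\left(A{\left(9,9 \right)} \right)}}{-62322} = \frac{18 \left(5 \cdot 9 + 11 \cdot 9\right) \left(-4 + \left(5 \cdot 9 + 11 \cdot 9\right)\right)}{-62322} = 18 \left(45 + 99\right) \left(-4 + \left(45 + 99\right)\right) \left(- \frac{1}{62322}\right) = 18 \cdot 144 \left(-4 + 144\right) \left(- \frac{1}{62322}\right) = 18 \cdot 144 \cdot 140 \left(- \frac{1}{62322}\right) = 362880 \left(- \frac{1}{62322}\right) = - \frac{60480}{10387}$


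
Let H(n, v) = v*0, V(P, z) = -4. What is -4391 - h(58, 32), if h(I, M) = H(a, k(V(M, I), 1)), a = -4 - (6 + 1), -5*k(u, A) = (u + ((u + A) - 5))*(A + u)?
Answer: -4391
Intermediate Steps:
k(u, A) = -(A + u)*(-5 + A + 2*u)/5 (k(u, A) = -(u + ((u + A) - 5))*(A + u)/5 = -(u + ((A + u) - 5))*(A + u)/5 = -(u + (-5 + A + u))*(A + u)/5 = -(-5 + A + 2*u)*(A + u)/5 = -(A + u)*(-5 + A + 2*u)/5)
a = -11 (a = -4 - 1*7 = -4 - 7 = -11)
H(n, v) = 0
h(I, M) = 0
-4391 - h(58, 32) = -4391 - 1*0 = -4391 + 0 = -4391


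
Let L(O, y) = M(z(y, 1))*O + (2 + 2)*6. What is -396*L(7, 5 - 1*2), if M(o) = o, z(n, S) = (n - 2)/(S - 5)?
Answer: -8811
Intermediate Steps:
z(n, S) = (-2 + n)/(-5 + S)
L(O, y) = 24 + O*(½ - y/4) (L(O, y) = ((-2 + y)/(-5 + 1))*O + (2 + 2)*6 = ((-2 + y)/(-4))*O + 4*6 = (-(-2 + y)/4)*O + 24 = (½ - y/4)*O + 24 = O*(½ - y/4) + 24 = 24 + O*(½ - y/4))
-396*L(7, 5 - 1*2) = -396*(24 + (¼)*7*(2 - (5 - 1*2))) = -396*(24 + (¼)*7*(2 - (5 - 2))) = -396*(24 + (¼)*7*(2 - 1*3)) = -396*(24 + (¼)*7*(2 - 3)) = -396*(24 + (¼)*7*(-1)) = -396*(24 - 7/4) = -396*89/4 = -8811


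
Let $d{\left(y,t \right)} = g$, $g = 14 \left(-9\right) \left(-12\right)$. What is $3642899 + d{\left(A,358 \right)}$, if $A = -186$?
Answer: $3644411$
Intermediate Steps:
$g = 1512$ ($g = \left(-126\right) \left(-12\right) = 1512$)
$d{\left(y,t \right)} = 1512$
$3642899 + d{\left(A,358 \right)} = 3642899 + 1512 = 3644411$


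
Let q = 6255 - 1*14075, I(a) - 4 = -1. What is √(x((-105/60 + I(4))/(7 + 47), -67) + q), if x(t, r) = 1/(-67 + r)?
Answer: I*√140416054/134 ≈ 88.431*I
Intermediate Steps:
I(a) = 3 (I(a) = 4 - 1 = 3)
q = -7820 (q = 6255 - 14075 = -7820)
√(x((-105/60 + I(4))/(7 + 47), -67) + q) = √(1/(-67 - 67) - 7820) = √(1/(-134) - 7820) = √(-1/134 - 7820) = √(-1047881/134) = I*√140416054/134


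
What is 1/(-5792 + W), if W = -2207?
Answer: -1/7999 ≈ -0.00012502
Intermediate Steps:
1/(-5792 + W) = 1/(-5792 - 2207) = 1/(-7999) = -1/7999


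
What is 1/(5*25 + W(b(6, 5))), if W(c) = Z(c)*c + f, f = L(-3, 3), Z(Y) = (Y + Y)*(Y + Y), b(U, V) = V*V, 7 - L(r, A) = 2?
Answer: 1/62630 ≈ 1.5967e-5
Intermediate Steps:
L(r, A) = 5 (L(r, A) = 7 - 1*2 = 7 - 2 = 5)
b(U, V) = V²
Z(Y) = 4*Y² (Z(Y) = (2*Y)*(2*Y) = 4*Y²)
f = 5
W(c) = 5 + 4*c³ (W(c) = (4*c²)*c + 5 = 4*c³ + 5 = 5 + 4*c³)
1/(5*25 + W(b(6, 5))) = 1/(5*25 + (5 + 4*(5²)³)) = 1/(125 + (5 + 4*25³)) = 1/(125 + (5 + 4*15625)) = 1/(125 + (5 + 62500)) = 1/(125 + 62505) = 1/62630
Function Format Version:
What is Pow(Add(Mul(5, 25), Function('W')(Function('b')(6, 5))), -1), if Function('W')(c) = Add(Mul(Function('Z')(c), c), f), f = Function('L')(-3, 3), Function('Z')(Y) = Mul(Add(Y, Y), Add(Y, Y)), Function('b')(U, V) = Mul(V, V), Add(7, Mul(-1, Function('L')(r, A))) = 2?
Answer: Rational(1, 62630) ≈ 1.5967e-5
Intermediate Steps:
Function('L')(r, A) = 5 (Function('L')(r, A) = Add(7, Mul(-1, 2)) = Add(7, -2) = 5)
Function('b')(U, V) = Pow(V, 2)
Function('Z')(Y) = Mul(4, Pow(Y, 2)) (Function('Z')(Y) = Mul(Mul(2, Y), Mul(2, Y)) = Mul(4, Pow(Y, 2)))
f = 5
Function('W')(c) = Add(5, Mul(4, Pow(c, 3))) (Function('W')(c) = Add(Mul(Mul(4, Pow(c, 2)), c), 5) = Add(Mul(4, Pow(c, 3)), 5) = Add(5, Mul(4, Pow(c, 3))))
Pow(Add(Mul(5, 25), Function('W')(Function('b')(6, 5))), -1) = Pow(Add(Mul(5, 25), Add(5, Mul(4, Pow(Pow(5, 2), 3)))), -1) = Pow(Add(125, Add(5, Mul(4, Pow(25, 3)))), -1) = Pow(Add(125, Add(5, Mul(4, 15625))), -1) = Pow(Add(125, Add(5, 62500)), -1) = Pow(Add(125, 62505), -1) = Pow(62630, -1) = Rational(1, 62630)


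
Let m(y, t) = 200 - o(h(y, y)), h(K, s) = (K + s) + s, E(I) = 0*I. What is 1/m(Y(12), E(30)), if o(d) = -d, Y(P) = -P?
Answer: 1/164 ≈ 0.0060976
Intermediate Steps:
E(I) = 0
h(K, s) = K + 2*s
m(y, t) = 200 + 3*y (m(y, t) = 200 - (-1)*(y + 2*y) = 200 - (-1)*3*y = 200 - (-3)*y = 200 + 3*y)
1/m(Y(12), E(30)) = 1/(200 + 3*(-1*12)) = 1/(200 + 3*(-12)) = 1/(200 - 36) = 1/164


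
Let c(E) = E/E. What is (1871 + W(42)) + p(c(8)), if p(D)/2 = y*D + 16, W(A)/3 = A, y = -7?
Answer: 2015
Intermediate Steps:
c(E) = 1
W(A) = 3*A
p(D) = 32 - 14*D (p(D) = 2*(-7*D + 16) = 2*(16 - 7*D) = 32 - 14*D)
(1871 + W(42)) + p(c(8)) = (1871 + 3*42) + (32 - 14*1) = (1871 + 126) + (32 - 14) = 1997 + 18 = 2015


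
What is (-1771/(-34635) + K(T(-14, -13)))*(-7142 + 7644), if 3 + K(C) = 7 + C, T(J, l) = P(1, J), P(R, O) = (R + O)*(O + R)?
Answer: 3008800252/34635 ≈ 86872.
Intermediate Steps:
P(R, O) = (O + R)² (P(R, O) = (O + R)*(O + R) = (O + R)²)
T(J, l) = (1 + J)² (T(J, l) = (J + 1)² = (1 + J)²)
K(C) = 4 + C (K(C) = -3 + (7 + C) = 4 + C)
(-1771/(-34635) + K(T(-14, -13)))*(-7142 + 7644) = (-1771/(-34635) + (4 + (1 - 14)²))*(-7142 + 7644) = (-1771*(-1/34635) + (4 + (-13)²))*502 = (1771/34635 + (4 + 169))*502 = (1771/34635 + 173)*502 = (5993626/34635)*502 = 3008800252/34635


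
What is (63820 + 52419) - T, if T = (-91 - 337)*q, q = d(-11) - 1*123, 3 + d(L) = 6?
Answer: 64879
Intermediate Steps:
d(L) = 3 (d(L) = -3 + 6 = 3)
q = -120 (q = 3 - 1*123 = 3 - 123 = -120)
T = 51360 (T = (-91 - 337)*(-120) = -428*(-120) = 51360)
(63820 + 52419) - T = (63820 + 52419) - 1*51360 = 116239 - 51360 = 64879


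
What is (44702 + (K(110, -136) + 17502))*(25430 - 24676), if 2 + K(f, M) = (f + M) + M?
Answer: 46778160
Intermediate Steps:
K(f, M) = -2 + f + 2*M (K(f, M) = -2 + ((f + M) + M) = -2 + ((M + f) + M) = -2 + (f + 2*M) = -2 + f + 2*M)
(44702 + (K(110, -136) + 17502))*(25430 - 24676) = (44702 + ((-2 + 110 + 2*(-136)) + 17502))*(25430 - 24676) = (44702 + ((-2 + 110 - 272) + 17502))*754 = (44702 + (-164 + 17502))*754 = (44702 + 17338)*754 = 62040*754 = 46778160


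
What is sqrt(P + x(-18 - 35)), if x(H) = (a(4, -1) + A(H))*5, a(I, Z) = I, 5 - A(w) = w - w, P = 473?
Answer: sqrt(518) ≈ 22.760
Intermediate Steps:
A(w) = 5 (A(w) = 5 - (w - w) = 5 - 1*0 = 5 + 0 = 5)
x(H) = 45 (x(H) = (4 + 5)*5 = 9*5 = 45)
sqrt(P + x(-18 - 35)) = sqrt(473 + 45) = sqrt(518)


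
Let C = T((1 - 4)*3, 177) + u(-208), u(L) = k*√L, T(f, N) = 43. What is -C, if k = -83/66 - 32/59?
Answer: -43 + 14018*I*√13/1947 ≈ -43.0 + 25.959*I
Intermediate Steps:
k = -7009/3894 (k = -83*1/66 - 32*1/59 = -83/66 - 32/59 = -7009/3894 ≈ -1.7999)
u(L) = -7009*√L/3894
C = 43 - 14018*I*√13/1947 ≈ 43.0 - 25.959*I
-C = -(43 - 14018*I*√13/1947) = -43 + 14018*I*√13/1947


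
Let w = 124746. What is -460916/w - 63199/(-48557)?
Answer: -7248437879/3028645761 ≈ -2.3933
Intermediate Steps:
-460916/w - 63199/(-48557) = -460916/124746 - 63199/(-48557) = -460916*1/124746 - 63199*(-1/48557) = -230458/62373 + 63199/48557 = -7248437879/3028645761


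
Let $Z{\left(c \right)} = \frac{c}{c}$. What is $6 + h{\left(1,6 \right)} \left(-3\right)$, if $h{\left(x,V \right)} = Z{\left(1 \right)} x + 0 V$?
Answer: $3$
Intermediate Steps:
$Z{\left(c \right)} = 1$
$h{\left(x,V \right)} = x$ ($h{\left(x,V \right)} = 1 x + 0 V = x + 0 = x$)
$6 + h{\left(1,6 \right)} \left(-3\right) = 6 + 1 \left(-3\right) = 6 - 3 = 3$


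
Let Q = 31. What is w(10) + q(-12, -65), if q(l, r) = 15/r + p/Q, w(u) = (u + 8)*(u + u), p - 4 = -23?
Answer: 144740/403 ≈ 359.16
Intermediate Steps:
p = -19 (p = 4 - 23 = -19)
w(u) = 2*u*(8 + u) (w(u) = (8 + u)*(2*u) = 2*u*(8 + u))
q(l, r) = -19/31 + 15/r (q(l, r) = 15/r - 19/31 = -19/31 + 15/r)
w(10) + q(-12, -65) = 2*10*(8 + 10) + (-19/31 + 15/(-65)) = 2*10*18 + (-19/31 + 15*(-1/65)) = 360 + (-19/31 - 3/13) = 360 - 340/403 = 144740/403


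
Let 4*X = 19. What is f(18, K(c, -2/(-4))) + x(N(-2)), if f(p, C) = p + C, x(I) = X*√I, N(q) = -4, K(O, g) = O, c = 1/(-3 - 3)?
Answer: 107/6 + 19*I/2 ≈ 17.833 + 9.5*I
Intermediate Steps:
c = -⅙ (c = 1/(-6) = -⅙ ≈ -0.16667)
X = 19/4 (X = (¼)*19 = 19/4 ≈ 4.7500)
x(I) = 19*√I/4
f(p, C) = C + p
f(18, K(c, -2/(-4))) + x(N(-2)) = (-⅙ + 18) + 19*√(-4)/4 = 107/6 + 19*(2*I)/4 = 107/6 + 19*I/2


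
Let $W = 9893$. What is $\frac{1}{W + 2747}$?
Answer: $\frac{1}{12640} \approx 7.9114 \cdot 10^{-5}$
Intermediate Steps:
$\frac{1}{W + 2747} = \frac{1}{9893 + 2747} = \frac{1}{12640}$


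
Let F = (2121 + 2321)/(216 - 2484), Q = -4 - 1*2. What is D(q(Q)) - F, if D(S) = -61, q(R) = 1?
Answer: -66953/1134 ≈ -59.041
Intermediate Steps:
Q = -6 (Q = -4 - 2 = -6)
F = -2221/1134 (F = 4442/(-2268) = 4442*(-1/2268) = -2221/1134 ≈ -1.9586)
D(q(Q)) - F = -61 - 1*(-2221/1134) = -61 + 2221/1134 = -66953/1134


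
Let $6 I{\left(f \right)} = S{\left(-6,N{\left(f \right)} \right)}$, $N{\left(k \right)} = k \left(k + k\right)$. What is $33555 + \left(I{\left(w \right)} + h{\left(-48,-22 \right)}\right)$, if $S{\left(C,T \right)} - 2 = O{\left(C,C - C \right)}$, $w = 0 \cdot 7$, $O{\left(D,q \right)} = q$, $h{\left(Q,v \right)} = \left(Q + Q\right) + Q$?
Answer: $\frac{100234}{3} \approx 33411.0$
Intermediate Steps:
$h{\left(Q,v \right)} = 3 Q$ ($h{\left(Q,v \right)} = 2 Q + Q = 3 Q$)
$N{\left(k \right)} = 2 k^{2}$ ($N{\left(k \right)} = k 2 k = 2 k^{2}$)
$w = 0$
$S{\left(C,T \right)} = 2$ ($S{\left(C,T \right)} = 2 + \left(C - C\right) = 2 + 0 = 2$)
$I{\left(f \right)} = \frac{1}{3}$ ($I{\left(f \right)} = \frac{1}{6} \cdot 2 = \frac{1}{3}$)
$33555 + \left(I{\left(w \right)} + h{\left(-48,-22 \right)}\right) = 33555 + \left(\frac{1}{3} + 3 \left(-48\right)\right) = 33555 + \left(\frac{1}{3} - 144\right) = 33555 - \frac{431}{3} = \frac{100234}{3}$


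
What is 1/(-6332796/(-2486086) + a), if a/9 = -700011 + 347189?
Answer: -4049/12857176188 ≈ -3.1492e-7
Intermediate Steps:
a = -3175398 (a = 9*(-700011 + 347189) = 9*(-352822) = -3175398)
1/(-6332796/(-2486086) + a) = 1/(-6332796/(-2486086) - 3175398) = 1/(-6332796*(-1/2486086) - 3175398) = 1/(10314/4049 - 3175398) = 1/(-12857176188/4049) = -4049/12857176188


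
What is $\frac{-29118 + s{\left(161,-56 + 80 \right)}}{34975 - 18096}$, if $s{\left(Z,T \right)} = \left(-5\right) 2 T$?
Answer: $- \frac{29358}{16879} \approx -1.7393$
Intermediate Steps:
$s{\left(Z,T \right)} = - 10 T$
$\frac{-29118 + s{\left(161,-56 + 80 \right)}}{34975 - 18096} = \frac{-29118 - 10 \left(-56 + 80\right)}{34975 - 18096} = \frac{-29118 - 240}{16879} = \left(-29118 - 240\right) \frac{1}{16879} = \left(-29358\right) \frac{1}{16879} = - \frac{29358}{16879}$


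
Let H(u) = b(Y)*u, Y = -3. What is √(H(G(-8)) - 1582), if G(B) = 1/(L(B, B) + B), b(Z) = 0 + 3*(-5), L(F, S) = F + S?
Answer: I*√25302/4 ≈ 39.766*I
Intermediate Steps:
b(Z) = -15 (b(Z) = 0 - 15 = -15)
G(B) = 1/(3*B) (G(B) = 1/((B + B) + B) = 1/(2*B + B) = 1/(3*B))
H(u) = -15*u
√(H(G(-8)) - 1582) = √(-5/(-8) - 1582) = √(-5*(-1)/8 - 1582) = √(-15*(-1/24) - 1582) = √(5/8 - 1582) = √(-12651/8) = I*√25302/4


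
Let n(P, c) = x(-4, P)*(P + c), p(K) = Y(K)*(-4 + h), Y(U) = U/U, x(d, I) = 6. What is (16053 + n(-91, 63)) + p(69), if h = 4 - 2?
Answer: 15883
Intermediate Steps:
h = 2
Y(U) = 1
p(K) = -2 (p(K) = 1*(-4 + 2) = 1*(-2) = -2)
n(P, c) = 6*P + 6*c (n(P, c) = 6*(P + c) = 6*P + 6*c)
(16053 + n(-91, 63)) + p(69) = (16053 + (6*(-91) + 6*63)) - 2 = (16053 + (-546 + 378)) - 2 = (16053 - 168) - 2 = 15885 - 2 = 15883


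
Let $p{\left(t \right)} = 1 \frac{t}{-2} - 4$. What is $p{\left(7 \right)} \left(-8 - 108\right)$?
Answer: $870$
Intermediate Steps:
$p{\left(t \right)} = -4 - \frac{t}{2}$ ($p{\left(t \right)} = 1 t \left(- \frac{1}{2}\right) - 4 = 1 \left(- \frac{t}{2}\right) - 4 = - \frac{t}{2} - 4 = -4 - \frac{t}{2}$)
$p{\left(7 \right)} \left(-8 - 108\right) = \left(-4 - \frac{7}{2}\right) \left(-8 - 108\right) = \left(- \frac{15}{2}\right) \left(-116\right) = 870$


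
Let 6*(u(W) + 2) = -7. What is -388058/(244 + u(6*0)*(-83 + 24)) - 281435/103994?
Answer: -2007121747/2221690 ≈ -903.42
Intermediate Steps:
u(W) = -19/6 (u(W) = -2 + (⅙)*(-7) = -2 - 7/6 = -19/6)
-388058/(244 + u(6*0)*(-83 + 24)) - 281435/103994 = -388058/(244 - 19*(-83 + 24)/6) - 281435/103994 = -388058/(244 - 19/6*(-59)) - 281435*1/103994 = -388058/(244 + 1121/6) - 25585/9454 = -388058/2585/6 - 25585/9454 = -388058*6/2585 - 25585/9454 = -211668/235 - 25585/9454 = -2007121747/2221690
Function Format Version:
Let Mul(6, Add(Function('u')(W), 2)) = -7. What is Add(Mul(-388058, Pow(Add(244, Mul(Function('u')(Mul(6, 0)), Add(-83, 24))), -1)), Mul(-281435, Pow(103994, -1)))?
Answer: Rational(-2007121747, 2221690) ≈ -903.42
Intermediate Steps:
Function('u')(W) = Rational(-19, 6) (Function('u')(W) = Add(-2, Mul(Rational(1, 6), -7)) = Add(-2, Rational(-7, 6)) = Rational(-19, 6))
Add(Mul(-388058, Pow(Add(244, Mul(Function('u')(Mul(6, 0)), Add(-83, 24))), -1)), Mul(-281435, Pow(103994, -1))) = Add(Mul(-388058, Pow(Add(244, Mul(Rational(-19, 6), Add(-83, 24))), -1)), Mul(-281435, Pow(103994, -1))) = Add(Mul(-388058, Pow(Add(244, Mul(Rational(-19, 6), -59)), -1)), Mul(-281435, Rational(1, 103994))) = Add(Mul(-388058, Pow(Add(244, Rational(1121, 6)), -1)), Rational(-25585, 9454)) = Add(Mul(-388058, Pow(Rational(2585, 6), -1)), Rational(-25585, 9454)) = Add(Mul(-388058, Rational(6, 2585)), Rational(-25585, 9454)) = Add(Rational(-211668, 235), Rational(-25585, 9454)) = Rational(-2007121747, 2221690)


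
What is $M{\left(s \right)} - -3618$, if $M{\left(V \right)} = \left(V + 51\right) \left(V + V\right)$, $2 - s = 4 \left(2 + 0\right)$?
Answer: $3078$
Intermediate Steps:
$s = -6$ ($s = 2 - 4 \left(2 + 0\right) = 2 - 4 \cdot 2 = 2 - 8 = -6$)
$M{\left(V \right)} = 2 V \left(51 + V\right)$ ($M{\left(V \right)} = \left(51 + V\right) 2 V = 2 V \left(51 + V\right)$)
$M{\left(s \right)} - -3618 = 2 \left(-6\right) \left(51 - 6\right) - -3618 = 2 \left(-6\right) 45 + 3618 = -540 + 3618 = 3078$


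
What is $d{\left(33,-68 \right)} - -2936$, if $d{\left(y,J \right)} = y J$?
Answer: $692$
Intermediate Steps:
$d{\left(y,J \right)} = J y$
$d{\left(33,-68 \right)} - -2936 = \left(-68\right) 33 - -2936 = -2244 + 2936 = 692$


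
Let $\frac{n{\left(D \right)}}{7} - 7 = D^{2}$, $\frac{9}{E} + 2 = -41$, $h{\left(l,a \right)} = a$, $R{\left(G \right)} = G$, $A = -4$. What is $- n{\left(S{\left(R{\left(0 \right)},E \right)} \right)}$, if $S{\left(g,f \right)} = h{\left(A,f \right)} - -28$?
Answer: $- \frac{10086776}{1849} \approx -5455.3$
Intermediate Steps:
$E = - \frac{9}{43}$ ($E = \frac{9}{-2 - 41} = \frac{9}{-43} = 9 \left(- \frac{1}{43}\right) = - \frac{9}{43} \approx -0.2093$)
$S{\left(g,f \right)} = 28 + f$ ($S{\left(g,f \right)} = f - -28 = f + 28 = 28 + f$)
$n{\left(D \right)} = 49 + 7 D^{2}$
$- n{\left(S{\left(R{\left(0 \right)},E \right)} \right)} = - (49 + 7 \left(28 - \frac{9}{43}\right)^{2}) = - (49 + 7 \left(\frac{1195}{43}\right)^{2}) = - (49 + 7 \cdot \frac{1428025}{1849}) = - (49 + \frac{9996175}{1849}) = \left(-1\right) \frac{10086776}{1849} = - \frac{10086776}{1849}$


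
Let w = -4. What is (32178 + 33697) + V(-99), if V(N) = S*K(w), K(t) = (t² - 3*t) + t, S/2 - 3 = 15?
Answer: 66739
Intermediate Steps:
S = 36 (S = 6 + 2*15 = 6 + 30 = 36)
K(t) = t² - 2*t
V(N) = 864 (V(N) = 36*(-4*(-2 - 4)) = 36*(-4*(-6)) = 36*24 = 864)
(32178 + 33697) + V(-99) = (32178 + 33697) + 864 = 65875 + 864 = 66739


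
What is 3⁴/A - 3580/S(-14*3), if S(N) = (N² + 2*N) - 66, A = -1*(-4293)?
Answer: -94063/42771 ≈ -2.1992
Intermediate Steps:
A = 4293
S(N) = -66 + N² + 2*N
3⁴/A - 3580/S(-14*3) = 3⁴/4293 - 3580/(-66 + (-14*3)² + 2*(-14*3)) = 81*(1/4293) - 3580/(-66 + (-42)² + 2*(-42)) = 1/53 - 3580/(-66 + 1764 - 84) = 1/53 - 3580/1614 = 1/53 - 3580*1/1614 = 1/53 - 1790/807 = -94063/42771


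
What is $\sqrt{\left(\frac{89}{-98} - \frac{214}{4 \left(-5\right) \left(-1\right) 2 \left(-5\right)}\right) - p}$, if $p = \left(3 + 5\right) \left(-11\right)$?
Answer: $\frac{\sqrt{431993}}{70} \approx 9.3895$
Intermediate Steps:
$p = -88$ ($p = 8 \left(-11\right) = -88$)
$\sqrt{\left(\frac{89}{-98} - \frac{214}{4 \left(-5\right) \left(-1\right) 2 \left(-5\right)}\right) - p} = \sqrt{\left(\frac{89}{-98} - \frac{214}{4 \left(-5\right) \left(-1\right) 2 \left(-5\right)}\right) - -88} = \sqrt{\left(89 \left(- \frac{1}{98}\right) - \frac{214}{\left(-20\right) \left(-1\right) 2 \left(-5\right)}\right) + 88} = \sqrt{\left(- \frac{89}{98} - \frac{214}{20 \cdot 2 \left(-5\right)}\right) + 88} = \sqrt{\left(- \frac{89}{98} - \frac{214}{40 \left(-5\right)}\right) + 88} = \sqrt{\left(- \frac{89}{98} - \frac{214}{-200}\right) + 88} = \sqrt{\left(- \frac{89}{98} - - \frac{107}{100}\right) + 88} = \sqrt{\left(- \frac{89}{98} + \frac{107}{100}\right) + 88} = \sqrt{\frac{793}{4900} + 88} = \sqrt{\frac{431993}{4900}} = \frac{\sqrt{431993}}{70}$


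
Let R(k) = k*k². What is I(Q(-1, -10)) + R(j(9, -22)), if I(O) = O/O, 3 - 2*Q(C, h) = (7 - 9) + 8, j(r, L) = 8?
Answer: 513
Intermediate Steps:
R(k) = k³
Q(C, h) = -3/2 (Q(C, h) = 3/2 - ((7 - 9) + 8)/2 = 3/2 - (-2 + 8)/2 = 3/2 - ½*6 = 3/2 - 3 = -3/2)
I(O) = 1
I(Q(-1, -10)) + R(j(9, -22)) = 1 + 8³ = 1 + 512 = 513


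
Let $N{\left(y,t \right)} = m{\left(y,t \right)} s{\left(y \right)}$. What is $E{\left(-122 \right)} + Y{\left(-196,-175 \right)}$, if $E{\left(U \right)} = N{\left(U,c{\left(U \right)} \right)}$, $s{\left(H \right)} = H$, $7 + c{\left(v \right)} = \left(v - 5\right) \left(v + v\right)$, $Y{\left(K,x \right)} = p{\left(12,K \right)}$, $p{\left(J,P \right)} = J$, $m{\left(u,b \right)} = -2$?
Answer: $256$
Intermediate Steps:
$Y{\left(K,x \right)} = 12$
$c{\left(v \right)} = -7 + 2 v \left(-5 + v\right)$ ($c{\left(v \right)} = -7 + \left(v - 5\right) \left(v + v\right) = -7 + \left(-5 + v\right) 2 v = -7 + 2 v \left(-5 + v\right)$)
$N{\left(y,t \right)} = - 2 y$
$E{\left(U \right)} = - 2 U$
$E{\left(-122 \right)} + Y{\left(-196,-175 \right)} = \left(-2\right) \left(-122\right) + 12 = 244 + 12 = 256$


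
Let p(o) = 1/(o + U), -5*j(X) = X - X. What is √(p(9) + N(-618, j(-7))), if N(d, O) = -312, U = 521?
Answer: I*√87640270/530 ≈ 17.663*I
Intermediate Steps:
j(X) = 0 (j(X) = -(X - X)/5 = -⅕*0 = 0)
p(o) = 1/(521 + o) (p(o) = 1/(o + 521) = 1/(521 + o))
√(p(9) + N(-618, j(-7))) = √(1/(521 + 9) - 312) = √(1/530 - 312) = √(-165359/530) = I*√87640270/530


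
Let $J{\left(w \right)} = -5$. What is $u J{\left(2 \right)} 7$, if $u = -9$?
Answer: $315$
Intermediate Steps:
$u J{\left(2 \right)} 7 = \left(-9\right) \left(-5\right) 7 = 45 \cdot 7 = 315$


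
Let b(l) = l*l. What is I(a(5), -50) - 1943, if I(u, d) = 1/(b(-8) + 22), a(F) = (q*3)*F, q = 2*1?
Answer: -167097/86 ≈ -1943.0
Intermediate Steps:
q = 2
b(l) = l**2
a(F) = 6*F (a(F) = (2*3)*F = 6*F)
I(u, d) = 1/86 (I(u, d) = 1/((-8)**2 + 22) = 1/(64 + 22) = 1/86)
I(a(5), -50) - 1943 = 1/86 - 1943 = -167097/86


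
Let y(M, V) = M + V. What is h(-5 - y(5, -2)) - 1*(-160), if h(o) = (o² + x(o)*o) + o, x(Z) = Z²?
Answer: -296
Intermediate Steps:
h(o) = o + o² + o³ (h(o) = (o² + o²*o) + o = (o² + o³) + o = o + o² + o³)
h(-5 - y(5, -2)) - 1*(-160) = (-5 - (5 - 2))*(1 + (-5 - (5 - 2)) + (-5 - (5 - 2))²) - 1*(-160) = (-5 - 1*3)*(1 + (-5 - 1*3) + (-5 - 1*3)²) + 160 = (-5 - 3)*(1 + (-5 - 3) + (-5 - 3)²) + 160 = -8*(1 - 8 + (-8)²) + 160 = -8*(1 - 8 + 64) + 160 = -8*57 + 160 = -456 + 160 = -296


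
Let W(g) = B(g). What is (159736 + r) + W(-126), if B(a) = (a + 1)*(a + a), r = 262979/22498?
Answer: 4302690507/22498 ≈ 1.9125e+5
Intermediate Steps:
r = 262979/22498 (r = 262979*(1/22498) = 262979/22498 ≈ 11.689)
B(a) = 2*a*(1 + a) (B(a) = (1 + a)*(2*a) = 2*a*(1 + a))
W(g) = 2*g*(1 + g)
(159736 + r) + W(-126) = (159736 + 262979/22498) + 2*(-126)*(1 - 126) = 3594003507/22498 + 2*(-126)*(-125) = 3594003507/22498 + 31500 = 4302690507/22498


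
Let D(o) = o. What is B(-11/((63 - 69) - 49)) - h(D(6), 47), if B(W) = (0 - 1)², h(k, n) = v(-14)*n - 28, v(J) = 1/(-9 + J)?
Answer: 714/23 ≈ 31.043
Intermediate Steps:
h(k, n) = -28 - n/23 (h(k, n) = n/(-9 - 14) - 28 = n/(-23) - 28 = -n/23 - 28 = -28 - n/23)
B(W) = 1 (B(W) = (-1)² = 1)
B(-11/((63 - 69) - 49)) - h(D(6), 47) = 1 - (-28 - 1/23*47) = 1 - (-28 - 47/23) = 1 - 1*(-691/23) = 1 + 691/23 = 714/23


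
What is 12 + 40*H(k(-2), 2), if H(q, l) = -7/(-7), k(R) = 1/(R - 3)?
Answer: 52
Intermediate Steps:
k(R) = 1/(-3 + R)
H(q, l) = 1 (H(q, l) = -7*(-1/7) = 1)
12 + 40*H(k(-2), 2) = 12 + 40*1 = 12 + 40 = 52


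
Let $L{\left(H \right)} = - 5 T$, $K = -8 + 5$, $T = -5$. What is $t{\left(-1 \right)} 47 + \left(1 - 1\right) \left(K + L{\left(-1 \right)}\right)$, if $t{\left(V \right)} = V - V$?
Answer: $0$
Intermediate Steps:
$t{\left(V \right)} = 0$
$K = -3$
$L{\left(H \right)} = 25$ ($L{\left(H \right)} = \left(-5\right) \left(-5\right) = 25$)
$t{\left(-1 \right)} 47 + \left(1 - 1\right) \left(K + L{\left(-1 \right)}\right) = 0 \cdot 47 + \left(1 - 1\right) \left(-3 + 25\right) = 0 + 0 \cdot 22 = 0 + 0 = 0$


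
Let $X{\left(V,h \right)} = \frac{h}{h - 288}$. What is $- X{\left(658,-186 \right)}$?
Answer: $- \frac{31}{79} \approx -0.39241$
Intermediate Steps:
$X{\left(V,h \right)} = \frac{h}{-288 + h}$
$- X{\left(658,-186 \right)} = - \frac{-186}{-288 - 186} = - \frac{-186}{-474} = - \frac{\left(-186\right) \left(-1\right)}{474} = \left(-1\right) \frac{31}{79} = - \frac{31}{79}$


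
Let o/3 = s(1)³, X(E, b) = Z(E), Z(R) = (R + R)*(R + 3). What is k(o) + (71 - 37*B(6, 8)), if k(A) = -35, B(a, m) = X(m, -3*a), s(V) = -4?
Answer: -6476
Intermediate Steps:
Z(R) = 2*R*(3 + R) (Z(R) = (2*R)*(3 + R) = 2*R*(3 + R))
X(E, b) = 2*E*(3 + E)
B(a, m) = 2*m*(3 + m)
o = -192 (o = 3*(-4)³ = 3*(-64) = -192)
k(o) + (71 - 37*B(6, 8)) = -35 + (71 - 74*8*(3 + 8)) = -35 + (71 - 74*8*11) = -35 + (71 - 37*176) = -35 + (71 - 6512) = -35 - 6441 = -6476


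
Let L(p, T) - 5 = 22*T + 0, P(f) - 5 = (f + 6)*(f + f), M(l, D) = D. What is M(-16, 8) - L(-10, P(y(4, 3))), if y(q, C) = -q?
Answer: 245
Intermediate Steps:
P(f) = 5 + 2*f*(6 + f) (P(f) = 5 + (f + 6)*(f + f) = 5 + (6 + f)*(2*f) = 5 + 2*f*(6 + f))
L(p, T) = 5 + 22*T (L(p, T) = 5 + (22*T + 0) = 5 + 22*T)
M(-16, 8) - L(-10, P(y(4, 3))) = 8 - (5 + 22*(5 + 2*(-1*4)² + 12*(-1*4))) = 8 - (5 + 22*(5 + 2*(-4)² + 12*(-4))) = 8 - (5 + 22*(5 + 2*16 - 48)) = 8 - (5 + 22*(5 + 32 - 48)) = 8 - (5 + 22*(-11)) = 8 - (5 - 242) = 8 - 1*(-237) = 8 + 237 = 245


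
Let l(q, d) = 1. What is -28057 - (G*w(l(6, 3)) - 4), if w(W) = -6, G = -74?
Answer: -28497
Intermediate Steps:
-28057 - (G*w(l(6, 3)) - 4) = -28057 - (-74*(-6) - 4) = -28057 - (444 - 4) = -28057 - 1*440 = -28057 - 440 = -28497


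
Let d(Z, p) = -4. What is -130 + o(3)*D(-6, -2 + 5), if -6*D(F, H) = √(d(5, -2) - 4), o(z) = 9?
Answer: -130 - 3*I*√2 ≈ -130.0 - 4.2426*I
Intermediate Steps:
D(F, H) = -I*√2/3 (D(F, H) = -√(-4 - 4)/6 = -I*√2/3)
-130 + o(3)*D(-6, -2 + 5) = -130 + 9*(-I*√2/3) = -130 - 3*I*√2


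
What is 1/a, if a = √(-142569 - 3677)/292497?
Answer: -292497*I*√146246/146246 ≈ -764.86*I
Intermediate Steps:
a = I*√146246/292497 (a = √(-146246)*(1/292497) = (I*√146246)*(1/292497) = I*√146246/292497 ≈ 0.0013074*I)
1/a = 1/(I*√146246/292497) = -292497*I*√146246/146246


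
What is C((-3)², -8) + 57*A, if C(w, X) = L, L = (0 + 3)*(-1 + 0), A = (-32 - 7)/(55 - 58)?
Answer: 738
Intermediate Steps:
A = 13 (A = -39/(-3) = -39*(-⅓) = 13)
L = -3 (L = 3*(-1) = -3)
C(w, X) = -3
C((-3)², -8) + 57*A = -3 + 57*13 = -3 + 741 = 738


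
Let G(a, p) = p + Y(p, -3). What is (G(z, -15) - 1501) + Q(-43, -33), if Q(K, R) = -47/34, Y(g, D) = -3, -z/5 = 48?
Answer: -51693/34 ≈ -1520.4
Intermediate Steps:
z = -240 (z = -5*48 = -240)
G(a, p) = -3 + p (G(a, p) = p - 3 = -3 + p)
Q(K, R) = -47/34 (Q(K, R) = -47*1/34 = -47/34)
(G(z, -15) - 1501) + Q(-43, -33) = ((-3 - 15) - 1501) - 47/34 = (-18 - 1501) - 47/34 = -1519 - 47/34 = -51693/34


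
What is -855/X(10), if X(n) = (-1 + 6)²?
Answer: -171/5 ≈ -34.200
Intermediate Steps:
X(n) = 25 (X(n) = 5² = 25)
-855/X(10) = -855/25 = -855*1/25 = -171/5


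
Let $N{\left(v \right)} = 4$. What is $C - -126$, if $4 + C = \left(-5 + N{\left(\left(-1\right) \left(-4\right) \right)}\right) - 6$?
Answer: $115$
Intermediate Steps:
$C = -11$ ($C = -4 + \left(\left(-5 + 4\right) - 6\right) = -4 - 7 = -11$)
$C - -126 = -11 - -126 = -11 + 126 = 115$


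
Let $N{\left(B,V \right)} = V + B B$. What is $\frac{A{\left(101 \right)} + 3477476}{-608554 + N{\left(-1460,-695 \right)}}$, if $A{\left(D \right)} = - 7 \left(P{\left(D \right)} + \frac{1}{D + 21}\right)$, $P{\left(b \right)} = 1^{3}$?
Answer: $\frac{424251211}{185726822} \approx 2.2843$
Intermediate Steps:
$P{\left(b \right)} = 1$
$A{\left(D \right)} = -7 - \frac{7}{21 + D}$ ($A{\left(D \right)} = - 7 \left(1 + \frac{1}{D + 21}\right) = - 7 \left(1 + \frac{1}{21 + D}\right) = -7 - \frac{7}{21 + D}$)
$N{\left(B,V \right)} = V + B^{2}$
$\frac{A{\left(101 \right)} + 3477476}{-608554 + N{\left(-1460,-695 \right)}} = \frac{\frac{7 \left(-22 - 101\right)}{21 + 101} + 3477476}{-608554 - \left(695 - \left(-1460\right)^{2}\right)} = \frac{\frac{7 \left(-22 - 101\right)}{122} + 3477476}{-608554 + \left(-695 + 2131600\right)} = \frac{7 \cdot \frac{1}{122} \left(-123\right) + 3477476}{-608554 + 2130905} = \frac{- \frac{861}{122} + 3477476}{1522351} = \frac{424251211}{122} \cdot \frac{1}{1522351} = \frac{424251211}{185726822}$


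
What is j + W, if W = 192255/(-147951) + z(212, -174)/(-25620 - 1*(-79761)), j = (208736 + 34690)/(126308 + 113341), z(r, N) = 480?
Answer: -1149375916951/4182222301401 ≈ -0.27482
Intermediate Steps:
j = 81142/79883 (j = 243426/239649 = 243426*(1/239649) = 81142/79883 ≈ 1.0158)
W = -1148651275/890023899 (W = 192255/(-147951) + 480/(-25620 - 1*(-79761)) = 192255*(-1/147951) + 480/(-25620 + 79761) = -64085/49317 + 480/54141 = -64085/49317 + 480*(1/54141) = -64085/49317 + 160/18047 = -1148651275/890023899 ≈ -1.2906)
j + W = 81142/79883 - 1148651275/890023899 = -1149375916951/4182222301401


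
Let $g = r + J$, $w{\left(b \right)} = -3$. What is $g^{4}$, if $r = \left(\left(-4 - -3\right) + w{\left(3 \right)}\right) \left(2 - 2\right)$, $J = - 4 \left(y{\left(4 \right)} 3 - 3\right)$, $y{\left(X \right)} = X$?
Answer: $1679616$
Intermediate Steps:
$J = -36$ ($J = - 4 \left(4 \cdot 3 - 3\right) = - 4 \left(12 - 3\right) = \left(-4\right) 9 = -36$)
$r = 0$ ($r = \left(\left(-4 - -3\right) - 3\right) \left(2 - 2\right) = \left(\left(-4 + 3\right) - 3\right) 0 = \left(-1 - 3\right) 0 = \left(-4\right) 0 = 0$)
$g = -36$ ($g = 0 - 36 = -36$)
$g^{4} = \left(-36\right)^{4} = 1679616$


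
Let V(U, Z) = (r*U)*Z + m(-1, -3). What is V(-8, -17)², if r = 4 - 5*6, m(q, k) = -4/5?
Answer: 312723856/25 ≈ 1.2509e+7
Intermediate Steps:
m(q, k) = -⅘ (m(q, k) = -4*⅕ = -⅘)
r = -26 (r = 4 - 30 = -26)
V(U, Z) = -⅘ - 26*U*Z (V(U, Z) = (-26*U)*Z - ⅘ = -26*U*Z - ⅘ = -⅘ - 26*U*Z)
V(-8, -17)² = (-⅘ - 26*(-8)*(-17))² = (-⅘ - 3536)² = (-17684/5)² = 312723856/25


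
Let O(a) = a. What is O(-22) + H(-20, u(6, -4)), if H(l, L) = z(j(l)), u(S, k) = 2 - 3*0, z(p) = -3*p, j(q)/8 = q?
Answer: 458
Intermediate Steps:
j(q) = 8*q
u(S, k) = 2 (u(S, k) = 2 + 0 = 2)
H(l, L) = -24*l
O(-22) + H(-20, u(6, -4)) = -22 - 24*(-20) = -22 + 480 = 458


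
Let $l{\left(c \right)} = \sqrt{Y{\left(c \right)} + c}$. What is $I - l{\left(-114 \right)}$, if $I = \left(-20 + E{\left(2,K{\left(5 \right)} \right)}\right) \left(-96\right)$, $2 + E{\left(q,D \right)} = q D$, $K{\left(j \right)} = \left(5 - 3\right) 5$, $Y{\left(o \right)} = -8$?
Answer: $192 - i \sqrt{122} \approx 192.0 - 11.045 i$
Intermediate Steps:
$K{\left(j \right)} = 10$ ($K{\left(j \right)} = 2 \cdot 5 = 10$)
$l{\left(c \right)} = \sqrt{-8 + c}$
$E{\left(q,D \right)} = -2 + D q$ ($E{\left(q,D \right)} = -2 + q D = -2 + D q$)
$I = 192$ ($I = \left(-20 + \left(-2 + 10 \cdot 2\right)\right) \left(-96\right) = \left(-20 + \left(-2 + 20\right)\right) \left(-96\right) = \left(-20 + 18\right) \left(-96\right) = \left(-2\right) \left(-96\right) = 192$)
$I - l{\left(-114 \right)} = 192 - \sqrt{-8 - 114} = 192 - \sqrt{-122} = 192 - i \sqrt{122}$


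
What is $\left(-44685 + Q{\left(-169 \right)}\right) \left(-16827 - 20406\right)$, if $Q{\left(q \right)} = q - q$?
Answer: $1663756605$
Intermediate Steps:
$Q{\left(q \right)} = 0$
$\left(-44685 + Q{\left(-169 \right)}\right) \left(-16827 - 20406\right) = \left(-44685 + 0\right) \left(-16827 - 20406\right) = \left(-44685\right) \left(-37233\right) = 1663756605$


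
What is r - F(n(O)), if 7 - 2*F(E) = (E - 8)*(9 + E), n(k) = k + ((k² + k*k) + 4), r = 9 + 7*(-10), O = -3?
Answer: 179/2 ≈ 89.500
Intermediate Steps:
r = -61 (r = 9 - 70 = -61)
n(k) = 4 + k + 2*k² (n(k) = k + ((k² + k²) + 4) = k + (2*k² + 4) = k + (4 + 2*k²) = 4 + k + 2*k²)
F(E) = 7/2 - (-8 + E)*(9 + E)/2 (F(E) = 7/2 - (E - 8)*(9 + E)/2 = 7/2 - (-8 + E)*(9 + E)/2)
r - F(n(O)) = -61 - (79/2 - (4 - 3 + 2*(-3)²)/2 - (4 - 3 + 2*(-3)²)²/2) = -61 - (79/2 - (4 - 3 + 2*9)/2 - (4 - 3 + 2*9)²/2) = -61 - (79/2 - (4 - 3 + 18)/2 - (4 - 3 + 18)²/2) = -61 - (79/2 - ½*19 - ½*19²) = -61 - (79/2 - 19/2 - ½*361) = -61 - (79/2 - 19/2 - 361/2) = -61 - 1*(-301/2) = -61 + 301/2 = 179/2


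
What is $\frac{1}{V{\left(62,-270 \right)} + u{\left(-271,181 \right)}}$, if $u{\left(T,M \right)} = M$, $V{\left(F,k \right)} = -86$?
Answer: $\frac{1}{95} \approx 0.010526$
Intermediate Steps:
$\frac{1}{V{\left(62,-270 \right)} + u{\left(-271,181 \right)}} = \frac{1}{-86 + 181} = \frac{1}{95}$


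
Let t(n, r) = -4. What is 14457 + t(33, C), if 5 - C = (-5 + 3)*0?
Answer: 14453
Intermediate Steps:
C = 5 (C = 5 - (-5 + 3)*0 = 5 - (-2)*0 = 5 - 1*0 = 5 + 0 = 5)
14457 + t(33, C) = 14457 - 4 = 14453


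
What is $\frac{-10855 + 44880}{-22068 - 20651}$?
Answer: $- \frac{34025}{42719} \approx -0.79648$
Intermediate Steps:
$\frac{-10855 + 44880}{-22068 - 20651} = \frac{34025}{-42719} = 34025 \left(- \frac{1}{42719}\right) = - \frac{34025}{42719}$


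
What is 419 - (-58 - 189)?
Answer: 666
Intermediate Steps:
419 - (-58 - 189) = 419 - 1*(-247) = 419 + 247 = 666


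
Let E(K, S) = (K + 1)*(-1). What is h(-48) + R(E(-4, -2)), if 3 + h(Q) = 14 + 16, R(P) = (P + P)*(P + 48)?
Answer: 333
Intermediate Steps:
E(K, S) = -1 - K (E(K, S) = (1 + K)*(-1) = -1 - K)
R(P) = 2*P*(48 + P) (R(P) = (2*P)*(48 + P) = 2*P*(48 + P))
h(Q) = 27 (h(Q) = -3 + (14 + 16) = -3 + 30 = 27)
h(-48) + R(E(-4, -2)) = 27 + 2*(-1 - 1*(-4))*(48 + (-1 - 1*(-4))) = 27 + 2*(-1 + 4)*(48 + (-1 + 4)) = 27 + 2*3*(48 + 3) = 27 + 2*3*51 = 27 + 306 = 333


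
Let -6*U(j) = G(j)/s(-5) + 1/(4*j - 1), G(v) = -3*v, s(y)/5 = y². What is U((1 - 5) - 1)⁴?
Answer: 130321/6153500390625 ≈ 2.1178e-8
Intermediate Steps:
s(y) = 5*y²
U(j) = -1/(6*(-1 + 4*j)) + j/250 (U(j) = -((-3*j)/((5*(-5)²)) + 1/(4*j - 1))/6 = -((-3*j)/((5*25)) + 1/(-1 + 4*j))/6 = -(-3*j/125 + 1/(-1 + 4*j))/6 = -(1/(-1 + 4*j) - 3*j/125)/6 = -1/(6*(-1 + 4*j)) + j/250)
U((1 - 5) - 1)⁴ = ((-125 - 3*((1 - 5) - 1) + 12*((1 - 5) - 1)²)/(750*(-1 + 4*((1 - 5) - 1))))⁴ = ((-125 - 3*(-4 - 1) + 12*(-4 - 1)²)/(750*(-1 + 4*(-4 - 1))))⁴ = ((-125 - 3*(-5) + 12*(-5)²)/(750*(-1 + 4*(-5))))⁴ = ((-125 + 15 + 12*25)/(750*(-1 - 20)))⁴ = ((1/750)*(-125 + 15 + 300)/(-21))⁴ = ((1/750)*(-1/21)*190)⁴ = (-19/1575)⁴ = 130321/6153500390625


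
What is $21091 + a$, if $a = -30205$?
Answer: $-9114$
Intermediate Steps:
$21091 + a = 21091 - 30205 = -9114$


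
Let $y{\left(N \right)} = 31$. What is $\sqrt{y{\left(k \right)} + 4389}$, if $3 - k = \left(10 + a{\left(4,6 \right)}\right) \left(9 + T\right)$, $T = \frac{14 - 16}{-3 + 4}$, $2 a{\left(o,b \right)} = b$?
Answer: $2 \sqrt{1105} \approx 66.483$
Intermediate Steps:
$a{\left(o,b \right)} = \frac{b}{2}$
$T = -2$ ($T = - \frac{2}{1} = \left(-2\right) 1 = -2$)
$k = -88$ ($k = 3 - \left(10 + \frac{1}{2} \cdot 6\right) \left(9 - 2\right) = 3 - \left(10 + 3\right) 7 = 3 - 13 \cdot 7 = 3 - 91 = -88$)
$\sqrt{y{\left(k \right)} + 4389} = \sqrt{31 + 4389} = \sqrt{4420} = 2 \sqrt{1105}$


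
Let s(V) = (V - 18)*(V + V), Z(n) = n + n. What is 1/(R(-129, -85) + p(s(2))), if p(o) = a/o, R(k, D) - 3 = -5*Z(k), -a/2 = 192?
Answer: 1/1299 ≈ 0.00076982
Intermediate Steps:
a = -384 (a = -2*192 = -384)
Z(n) = 2*n
R(k, D) = 3 - 10*k
s(V) = 2*V*(-18 + V) (s(V) = (-18 + V)*(2*V) = 2*V*(-18 + V))
p(o) = -384/o
1/(R(-129, -85) + p(s(2))) = 1/((3 - 10*(-129)) - 384*1/(4*(-18 + 2))) = 1/((3 + 1290) - 384/(2*2*(-16))) = 1/(1293 - 384/(-64)) = 1/(1293 - 384*(-1/64)) = 1/(1293 + 6) = 1/1299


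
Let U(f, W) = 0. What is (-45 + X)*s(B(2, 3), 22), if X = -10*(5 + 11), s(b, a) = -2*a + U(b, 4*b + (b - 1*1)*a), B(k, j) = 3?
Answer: 9020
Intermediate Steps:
s(b, a) = -2*a (s(b, a) = -2*a + 0 = -2*a)
X = -160 (X = -10*16 = -160)
(-45 + X)*s(B(2, 3), 22) = (-45 - 160)*(-2*22) = -205*(-44) = 9020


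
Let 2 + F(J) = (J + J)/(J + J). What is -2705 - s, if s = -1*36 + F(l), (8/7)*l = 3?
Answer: -2668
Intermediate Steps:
l = 21/8 (l = (7/8)*3 = 21/8 ≈ 2.6250)
F(J) = -1 (F(J) = -2 + (J + J)/(J + J) = -2 + (2*J)/((2*J)) = -2 + (2*J)*(1/(2*J)) = -2 + 1 = -1)
s = -37 (s = -1*36 - 1 = -36 - 1 = -37)
-2705 - s = -2705 - 1*(-37) = -2705 + 37 = -2668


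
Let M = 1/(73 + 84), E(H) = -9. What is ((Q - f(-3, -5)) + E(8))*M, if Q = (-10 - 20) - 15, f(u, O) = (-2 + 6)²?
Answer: -70/157 ≈ -0.44586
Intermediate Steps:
f(u, O) = 16 (f(u, O) = 4² = 16)
M = 1/157 ≈ 0.0063694
Q = -45 (Q = -30 - 15 = -45)
((Q - f(-3, -5)) + E(8))*M = ((-45 - 1*16) - 9)*(1/157) = ((-45 - 16) - 9)*(1/157) = (-61 - 9)*(1/157) = -70*1/157 = -70/157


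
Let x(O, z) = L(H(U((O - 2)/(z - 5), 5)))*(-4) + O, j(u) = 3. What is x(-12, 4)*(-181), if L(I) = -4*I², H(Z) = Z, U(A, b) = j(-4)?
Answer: -23892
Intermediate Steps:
U(A, b) = 3
x(O, z) = 144 + O (x(O, z) = -4*3²*(-4) + O = -4*9*(-4) + O = -36*(-4) + O = 144 + O)
x(-12, 4)*(-181) = (144 - 12)*(-181) = 132*(-181) = -23892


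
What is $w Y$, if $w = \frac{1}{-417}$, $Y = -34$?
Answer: $\frac{34}{417} \approx 0.081535$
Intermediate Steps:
$w = - \frac{1}{417} \approx -0.0023981$
$w Y = \left(- \frac{1}{417}\right) \left(-34\right) = \frac{34}{417}$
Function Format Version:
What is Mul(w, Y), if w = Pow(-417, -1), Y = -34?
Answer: Rational(34, 417) ≈ 0.081535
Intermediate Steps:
w = Rational(-1, 417) ≈ -0.0023981
Mul(w, Y) = Mul(Rational(-1, 417), -34) = Rational(34, 417)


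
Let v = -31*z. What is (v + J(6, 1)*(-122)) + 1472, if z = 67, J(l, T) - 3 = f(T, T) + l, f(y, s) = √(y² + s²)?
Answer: -1703 - 122*√2 ≈ -1875.5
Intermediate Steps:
f(y, s) = √(s² + y²)
J(l, T) = 3 + l + √2*√(T²) (J(l, T) = 3 + (√(T² + T²) + l) = 3 + (√(2*T²) + l) = 3 + (√2*√(T²) + l) = 3 + (l + √2*√(T²)) = 3 + l + √2*√(T²))
v = -2077 (v = -31*67 = -2077)
(v + J(6, 1)*(-122)) + 1472 = (-2077 + (3 + 6 + √2*√(1²))*(-122)) + 1472 = (-2077 + (3 + 6 + √2*√1)*(-122)) + 1472 = (-2077 + (3 + 6 + √2*1)*(-122)) + 1472 = (-2077 + (3 + 6 + √2)*(-122)) + 1472 = (-2077 + (9 + √2)*(-122)) + 1472 = (-2077 + (-1098 - 122*√2)) + 1472 = (-3175 - 122*√2) + 1472 = -1703 - 122*√2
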